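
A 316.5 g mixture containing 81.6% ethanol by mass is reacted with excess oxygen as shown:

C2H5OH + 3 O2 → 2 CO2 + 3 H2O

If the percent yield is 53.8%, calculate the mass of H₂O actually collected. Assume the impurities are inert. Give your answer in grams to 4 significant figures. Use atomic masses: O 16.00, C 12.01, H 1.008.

Pure C2H5OH available = 316.5 g × 0.816 = 258.26 g.
M(C2H5OH) = 2(12.01) + 6(1.008) + 16.00 = 46.068 g/mol.
M(H2O) = 2(1.008) + 16.00 = 18.016 g/mol.
n(C2H5OH) = 258.26 g / 46.068 g/mol = 5.6061 mol.
From the equation the C2H5OH:H2O mole ratio is 1:3, so n(H2O) = 5.6061 × 3/1 = 16.818 mol.
Mass of H2O = 16.818 mol × 18.016 g/mol = 303.00 g.
Actual mass collected = 303.00 g × 0.538 = 163.01 g.

163.0 g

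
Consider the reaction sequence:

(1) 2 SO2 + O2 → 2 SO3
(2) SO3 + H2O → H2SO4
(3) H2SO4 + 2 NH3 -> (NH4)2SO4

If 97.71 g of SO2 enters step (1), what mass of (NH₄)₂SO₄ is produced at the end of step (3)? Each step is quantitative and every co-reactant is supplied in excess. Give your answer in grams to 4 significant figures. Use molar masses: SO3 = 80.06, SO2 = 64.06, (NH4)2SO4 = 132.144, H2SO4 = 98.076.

201.6 g

n(SO2) = 97.71 / 64.06 = 1.5253 mol.
Reaction (1): SO2→SO3 ratio 2:2 ⇒ n(SO3) = 1.5253 mol.
Reaction (2): SO3→H2SO4 ratio 1:1 ⇒ n(H2SO4) = 1.5253 mol.
Reaction (3): H2SO4→(NH4)2SO4 ratio 1:1 ⇒ n((NH4)2SO4) = 1.5253 mol.
Mass of (NH4)2SO4 = 1.5253 × 132.144 = 201.56 g.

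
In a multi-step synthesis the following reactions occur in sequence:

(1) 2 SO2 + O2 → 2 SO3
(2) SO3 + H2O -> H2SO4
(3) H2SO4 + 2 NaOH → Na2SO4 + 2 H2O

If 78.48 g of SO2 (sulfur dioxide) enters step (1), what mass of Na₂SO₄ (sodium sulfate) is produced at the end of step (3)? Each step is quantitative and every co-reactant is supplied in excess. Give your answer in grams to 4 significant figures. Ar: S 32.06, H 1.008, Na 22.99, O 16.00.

M(SO2) = 32.06 + 2(16.00) = 64.06 g/mol.
M(Na2SO4) = 2(22.99) + 32.06 + 4(16.00) = 142.04 g/mol.
n(SO2) = 78.48 / 64.06 = 1.2251 mol.
Reaction (1): SO2→SO3 ratio 2:2 ⇒ n(SO3) = 1.2251 mol.
Reaction (2): SO3→H2SO4 ratio 1:1 ⇒ n(H2SO4) = 1.2251 mol.
Reaction (3): H2SO4→Na2SO4 ratio 1:1 ⇒ n(Na2SO4) = 1.2251 mol.
Mass of Na2SO4 = 1.2251 × 142.04 = 174.01 g.

174.0 g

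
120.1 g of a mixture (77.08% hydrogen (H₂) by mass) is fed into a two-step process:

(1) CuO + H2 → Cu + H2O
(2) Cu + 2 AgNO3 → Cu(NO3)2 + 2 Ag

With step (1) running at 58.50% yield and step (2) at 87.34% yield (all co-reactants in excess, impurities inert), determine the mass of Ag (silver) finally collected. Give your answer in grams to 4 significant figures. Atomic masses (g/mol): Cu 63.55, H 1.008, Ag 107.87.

5062 g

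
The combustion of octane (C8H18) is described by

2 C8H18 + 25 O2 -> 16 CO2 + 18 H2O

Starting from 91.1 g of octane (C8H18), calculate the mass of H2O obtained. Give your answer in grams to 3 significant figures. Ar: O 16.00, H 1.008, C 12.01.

M(C8H18) = 8(12.01) + 18(1.008) = 114.224 g/mol.
M(H2O) = 2(1.008) + 16.00 = 18.016 g/mol.
n(C8H18) = 91.10 g / 114.224 g/mol = 0.7976 mol.
From the equation the C8H18:H2O mole ratio is 2:18, so n(H2O) = 0.7976 × 18/2 = 7.178 mol.
Mass of H2O = 7.178 mol × 18.016 g/mol = 129.3 g.

129 g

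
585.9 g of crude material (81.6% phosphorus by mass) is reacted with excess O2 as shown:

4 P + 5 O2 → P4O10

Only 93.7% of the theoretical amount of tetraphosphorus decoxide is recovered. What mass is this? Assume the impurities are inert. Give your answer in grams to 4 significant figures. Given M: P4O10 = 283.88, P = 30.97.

Pure P available = 585.9 g × 0.816 = 478.09 g.
n(P) = 478.09 g / 30.97 g/mol = 15.437 mol.
From the equation the P:P4O10 mole ratio is 4:1, so n(P4O10) = 15.437 × 1/4 = 3.8593 mol.
Mass of P4O10 = 3.8593 mol × 283.88 g/mol = 1095.6 g.
Actual mass collected = 1095.6 g × 0.937 = 1026.6 g.

1027 g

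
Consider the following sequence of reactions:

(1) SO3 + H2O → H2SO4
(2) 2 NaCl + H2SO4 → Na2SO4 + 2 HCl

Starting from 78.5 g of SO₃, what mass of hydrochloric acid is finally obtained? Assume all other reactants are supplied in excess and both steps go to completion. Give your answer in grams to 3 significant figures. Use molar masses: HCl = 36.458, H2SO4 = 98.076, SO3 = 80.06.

n(SO3) = 78.50 / 80.06 = 0.9805 mol.
Step 1 gives a 1:1 ratio of SO3 to H2SO4, so n(H2SO4) = 0.9805 mol.
In step 2 the H2SO4:HCl ratio is 1:2, so n(HCl) = 1.961 mol.
Mass of HCl = 1.961 × 36.458 = 71.50 g.

71.5 g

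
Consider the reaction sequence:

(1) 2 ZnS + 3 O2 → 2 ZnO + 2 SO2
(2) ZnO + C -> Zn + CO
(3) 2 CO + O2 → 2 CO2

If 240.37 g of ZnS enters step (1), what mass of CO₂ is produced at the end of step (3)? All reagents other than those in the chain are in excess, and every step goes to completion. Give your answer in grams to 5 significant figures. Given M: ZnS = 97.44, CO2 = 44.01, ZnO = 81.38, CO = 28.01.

108.57 g

n(ZnS) = 240.37 / 97.44 = 2.46685 mol.
Reaction (1): ZnS→ZnO ratio 2:2 ⇒ n(ZnO) = 2.46685 mol.
Reaction (2): ZnO→CO ratio 1:1 ⇒ n(CO) = 2.46685 mol.
Reaction (3): CO→CO2 ratio 2:2 ⇒ n(CO2) = 2.46685 mol.
Mass of CO2 = 2.46685 × 44.01 = 108.566 g.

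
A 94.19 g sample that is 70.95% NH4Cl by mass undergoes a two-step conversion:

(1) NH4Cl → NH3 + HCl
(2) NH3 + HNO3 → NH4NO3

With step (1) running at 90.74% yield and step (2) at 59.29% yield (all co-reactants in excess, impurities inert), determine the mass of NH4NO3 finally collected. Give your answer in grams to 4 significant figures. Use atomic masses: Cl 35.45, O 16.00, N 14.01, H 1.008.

53.80 g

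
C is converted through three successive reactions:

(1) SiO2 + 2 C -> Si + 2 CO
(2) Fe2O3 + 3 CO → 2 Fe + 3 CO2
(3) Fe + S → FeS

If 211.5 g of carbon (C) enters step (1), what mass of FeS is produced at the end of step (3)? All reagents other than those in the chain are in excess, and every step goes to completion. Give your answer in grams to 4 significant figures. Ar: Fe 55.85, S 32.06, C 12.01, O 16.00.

1032 g

M(C) = 12.01 g/mol.
M(FeS) = 55.85 + 32.06 = 87.91 g/mol.
n(C) = 211.5 / 12.01 = 17.610 mol.
Reaction (1): C→CO ratio 2:2 ⇒ n(CO) = 17.610 mol.
Reaction (2): CO→Fe ratio 3:2 ⇒ n(Fe) = 11.740 mol.
Reaction (3): Fe→FeS ratio 1:1 ⇒ n(FeS) = 11.740 mol.
Mass of FeS = 11.740 × 87.91 = 1032.1 g.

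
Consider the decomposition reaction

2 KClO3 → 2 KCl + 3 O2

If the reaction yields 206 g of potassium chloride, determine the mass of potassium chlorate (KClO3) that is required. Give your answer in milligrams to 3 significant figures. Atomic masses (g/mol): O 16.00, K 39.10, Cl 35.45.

339000 mg

M(KCl) = 39.10 + 35.45 = 74.55 g/mol.
M(KClO3) = 39.10 + 35.45 + 3(16.00) = 122.55 g/mol.
n(KCl) = 206.0 g / 74.55 g/mol = 2.763 mol.
From the equation the KCl:KClO3 mole ratio is 2:2, so n(KClO3) = 2.763 × 2/2 = 2.763 mol.
Mass of KClO3 = 2.763 mol × 122.55 g/mol = 338.6 g.
Converting to mg: 338.6 g = 339000 mg.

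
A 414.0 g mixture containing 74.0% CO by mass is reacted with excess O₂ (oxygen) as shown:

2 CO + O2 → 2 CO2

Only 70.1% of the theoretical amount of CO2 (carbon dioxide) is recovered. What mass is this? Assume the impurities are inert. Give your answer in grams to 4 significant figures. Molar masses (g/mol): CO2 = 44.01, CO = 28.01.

337.4 g

Pure CO available = 414.0 g × 0.740 = 306.36 g.
n(CO) = 306.36 g / 28.01 g/mol = 10.938 mol.
From the equation the CO:CO2 mole ratio is 2:2, so n(CO2) = 10.938 × 2/2 = 10.938 mol.
Mass of CO2 = 10.938 mol × 44.01 g/mol = 481.36 g.
Actual mass collected = 481.36 g × 0.701 = 337.43 g.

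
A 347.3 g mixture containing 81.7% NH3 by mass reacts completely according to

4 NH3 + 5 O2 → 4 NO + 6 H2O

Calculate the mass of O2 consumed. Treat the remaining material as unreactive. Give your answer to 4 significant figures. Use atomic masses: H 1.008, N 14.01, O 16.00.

Mass of pure NH3 = 347.3 g × 0.817 = 283.74 g.
M(NH3) = 14.01 + 3(1.008) = 17.034 g/mol.
M(O2) = 2(16.00) = 32.00 g/mol.
n(NH3) = 283.74 g / 17.034 g/mol = 16.658 mol.
From the equation the NH3:O2 mole ratio is 4:5, so n(O2) = 16.658 × 5/4 = 20.822 mol.
Mass of O2 = 20.822 mol × 32.00 g/mol = 666.30 g.

666.3 g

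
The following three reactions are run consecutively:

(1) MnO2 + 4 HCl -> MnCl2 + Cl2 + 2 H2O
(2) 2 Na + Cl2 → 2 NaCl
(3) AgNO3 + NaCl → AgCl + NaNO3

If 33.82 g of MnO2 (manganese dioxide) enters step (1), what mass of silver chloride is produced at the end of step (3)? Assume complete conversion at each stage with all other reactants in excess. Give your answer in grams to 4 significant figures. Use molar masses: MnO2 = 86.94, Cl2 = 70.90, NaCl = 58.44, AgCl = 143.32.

111.5 g

n(MnO2) = 33.82 / 86.94 = 0.38900 mol.
Reaction (1): MnO2→Cl2 ratio 1:1 ⇒ n(Cl2) = 0.38900 mol.
Reaction (2): Cl2→NaCl ratio 1:2 ⇒ n(NaCl) = 0.77801 mol.
Reaction (3): NaCl→AgCl ratio 1:1 ⇒ n(AgCl) = 0.77801 mol.
Mass of AgCl = 0.77801 × 143.32 = 111.50 g.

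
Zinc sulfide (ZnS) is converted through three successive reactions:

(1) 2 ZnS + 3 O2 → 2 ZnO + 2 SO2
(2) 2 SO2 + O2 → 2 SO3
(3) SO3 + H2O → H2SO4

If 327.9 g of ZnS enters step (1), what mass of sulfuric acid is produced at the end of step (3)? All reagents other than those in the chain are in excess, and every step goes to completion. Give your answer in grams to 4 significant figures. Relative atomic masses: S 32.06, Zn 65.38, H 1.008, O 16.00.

330.0 g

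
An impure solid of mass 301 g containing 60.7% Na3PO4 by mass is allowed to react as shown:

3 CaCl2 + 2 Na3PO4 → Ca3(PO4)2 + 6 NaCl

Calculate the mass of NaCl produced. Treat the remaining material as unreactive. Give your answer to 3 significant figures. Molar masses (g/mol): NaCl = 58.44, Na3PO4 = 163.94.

195 g

Mass of pure Na3PO4 = 301 g × 0.607 = 182.7 g.
n(Na3PO4) = 182.7 g / 163.94 g/mol = 1.114 mol.
From the equation the Na3PO4:NaCl mole ratio is 2:6, so n(NaCl) = 1.114 × 6/2 = 3.343 mol.
Mass of NaCl = 3.343 mol × 58.44 g/mol = 195.4 g.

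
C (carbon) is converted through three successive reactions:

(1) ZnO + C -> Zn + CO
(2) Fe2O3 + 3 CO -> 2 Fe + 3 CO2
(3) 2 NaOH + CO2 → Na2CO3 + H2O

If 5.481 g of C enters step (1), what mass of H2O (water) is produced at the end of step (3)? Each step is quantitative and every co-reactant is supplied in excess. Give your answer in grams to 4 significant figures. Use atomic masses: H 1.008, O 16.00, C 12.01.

8.222 g

M(C) = 12.01 g/mol.
M(H2O) = 2(1.008) + 16.00 = 18.016 g/mol.
n(C) = 5.481 / 12.01 = 0.45637 mol.
Reaction (1): C→CO ratio 1:1 ⇒ n(CO) = 0.45637 mol.
Reaction (2): CO→CO2 ratio 3:3 ⇒ n(CO2) = 0.45637 mol.
Reaction (3): CO2→H2O ratio 1:1 ⇒ n(H2O) = 0.45637 mol.
Mass of H2O = 0.45637 × 18.016 = 8.2220 g.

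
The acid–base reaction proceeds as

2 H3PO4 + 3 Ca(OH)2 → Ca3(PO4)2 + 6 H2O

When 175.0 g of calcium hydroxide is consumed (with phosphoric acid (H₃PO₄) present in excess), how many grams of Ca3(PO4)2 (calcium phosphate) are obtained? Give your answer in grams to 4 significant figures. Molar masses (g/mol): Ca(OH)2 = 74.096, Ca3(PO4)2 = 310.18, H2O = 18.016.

244.2 g

n(Ca(OH)2) = 175.00 g / 74.096 g/mol = 2.3618 mol.
From the equation the Ca(OH)2:Ca3(PO4)2 mole ratio is 3:1, so n(Ca3(PO4)2) = 2.3618 × 1/3 = 0.78727 mol.
Mass of Ca3(PO4)2 = 0.78727 mol × 310.18 g/mol = 244.19 g.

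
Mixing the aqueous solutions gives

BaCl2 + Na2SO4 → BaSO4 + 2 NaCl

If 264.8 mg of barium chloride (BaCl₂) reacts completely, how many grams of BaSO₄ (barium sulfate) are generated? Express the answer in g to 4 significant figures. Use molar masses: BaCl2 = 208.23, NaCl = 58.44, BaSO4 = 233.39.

Convert: 264.8 mg = 0.26480 g.
n(BaCl2) = 0.26480 g / 208.23 g/mol = 0.0012717 mol.
From the equation the BaCl2:BaSO4 mole ratio is 1:1, so n(BaSO4) = 0.0012717 × 1/1 = 0.0012717 mol.
Mass of BaSO4 = 0.0012717 mol × 233.39 g/mol = 0.29680 g.

0.2968 g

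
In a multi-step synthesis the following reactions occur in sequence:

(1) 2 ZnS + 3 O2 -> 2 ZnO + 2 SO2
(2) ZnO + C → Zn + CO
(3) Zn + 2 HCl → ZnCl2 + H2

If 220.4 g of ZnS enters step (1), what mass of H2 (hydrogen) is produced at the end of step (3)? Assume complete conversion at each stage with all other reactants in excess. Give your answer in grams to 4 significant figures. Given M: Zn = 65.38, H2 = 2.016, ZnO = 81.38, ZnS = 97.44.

4.560 g

n(ZnS) = 220.4 / 97.44 = 2.2619 mol.
Reaction (1): ZnS→ZnO ratio 2:2 ⇒ n(ZnO) = 2.2619 mol.
Reaction (2): ZnO→Zn ratio 1:1 ⇒ n(Zn) = 2.2619 mol.
Reaction (3): Zn→H2 ratio 1:1 ⇒ n(H2) = 2.2619 mol.
Mass of H2 = 2.2619 × 2.016 = 4.5600 g.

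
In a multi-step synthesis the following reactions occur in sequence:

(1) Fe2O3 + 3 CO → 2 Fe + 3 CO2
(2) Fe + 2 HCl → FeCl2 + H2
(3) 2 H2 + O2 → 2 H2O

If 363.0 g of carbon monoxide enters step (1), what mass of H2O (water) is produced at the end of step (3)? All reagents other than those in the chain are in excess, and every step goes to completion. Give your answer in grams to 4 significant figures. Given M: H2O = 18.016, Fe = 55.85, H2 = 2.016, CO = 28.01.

155.7 g

n(CO) = 363.0 / 28.01 = 12.960 mol.
Reaction (1): CO→Fe ratio 3:2 ⇒ n(Fe) = 8.6398 mol.
Reaction (2): Fe→H2 ratio 1:1 ⇒ n(H2) = 8.6398 mol.
Reaction (3): H2→H2O ratio 2:2 ⇒ n(H2O) = 8.6398 mol.
Mass of H2O = 8.6398 × 18.016 = 155.65 g.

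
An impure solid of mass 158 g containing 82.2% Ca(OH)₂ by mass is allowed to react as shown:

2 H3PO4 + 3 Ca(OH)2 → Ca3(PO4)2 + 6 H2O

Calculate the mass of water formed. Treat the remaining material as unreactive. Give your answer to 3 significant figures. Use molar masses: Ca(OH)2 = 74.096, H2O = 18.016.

Mass of pure Ca(OH)2 = 158 g × 0.822 = 129.9 g.
n(Ca(OH)2) = 129.9 g / 74.096 g/mol = 1.753 mol.
From the equation the Ca(OH)2:H2O mole ratio is 3:6, so n(H2O) = 1.753 × 6/3 = 3.506 mol.
Mass of H2O = 3.506 mol × 18.016 g/mol = 63.16 g.

63.2 g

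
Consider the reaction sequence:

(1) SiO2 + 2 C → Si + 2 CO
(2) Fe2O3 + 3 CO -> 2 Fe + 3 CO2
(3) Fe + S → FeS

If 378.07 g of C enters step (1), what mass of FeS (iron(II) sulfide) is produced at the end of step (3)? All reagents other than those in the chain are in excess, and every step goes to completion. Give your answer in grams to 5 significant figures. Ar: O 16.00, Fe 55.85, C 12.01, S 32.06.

1844.9 g

M(C) = 12.01 g/mol.
M(FeS) = 55.85 + 32.06 = 87.91 g/mol.
n(C) = 378.07 / 12.01 = 31.4796 mol.
Reaction (1): C→CO ratio 2:2 ⇒ n(CO) = 31.4796 mol.
Reaction (2): CO→Fe ratio 3:2 ⇒ n(Fe) = 20.9864 mol.
Reaction (3): Fe→FeS ratio 1:1 ⇒ n(FeS) = 20.9864 mol.
Mass of FeS = 20.9864 × 87.91 = 1844.91 g.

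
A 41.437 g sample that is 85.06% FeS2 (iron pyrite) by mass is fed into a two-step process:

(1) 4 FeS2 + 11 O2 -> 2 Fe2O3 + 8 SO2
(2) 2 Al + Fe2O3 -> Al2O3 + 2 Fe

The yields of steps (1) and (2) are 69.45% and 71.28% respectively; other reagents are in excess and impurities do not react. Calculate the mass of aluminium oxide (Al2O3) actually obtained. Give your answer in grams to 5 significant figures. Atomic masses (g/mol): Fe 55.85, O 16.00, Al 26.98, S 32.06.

7.4145 g

Pure FeS2 = 41.437 × 0.8506 = 35.2463 g.
M(FeS2) = 55.85 + 2(32.06) = 119.97 g/mol.
M(Al2O3) = 2(26.98) + 3(16.00) = 101.96 g/mol.
n(FeS2) = 35.2463 / 119.97 = 0.293793 mol.
Step 1 (FeS2:Fe2O3 = 4:2): theoretical n(Fe2O3) = 0.146896 mol; at 69.45% yield, n(Fe2O3) = 0.102020 mol.
Step 2 (Fe2O3:Al2O3 = 1:1): theoretical n(Al2O3) = 0.102020 mol, so theoretical mass = 0.102020 × 101.96 = 10.4019 g.
At 71.28% yield, actual mass of Al2O3 = 10.4019 × 0.7128 = 7.41448 g.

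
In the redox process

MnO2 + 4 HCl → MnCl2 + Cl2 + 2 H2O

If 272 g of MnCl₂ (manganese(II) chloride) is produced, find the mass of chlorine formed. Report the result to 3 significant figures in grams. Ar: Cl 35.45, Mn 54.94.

M(MnCl2) = 54.94 + 2(35.45) = 125.84 g/mol.
M(Cl2) = 2(35.45) = 70.90 g/mol.
n(MnCl2) = 272.0 g / 125.84 g/mol = 2.161 mol.
From the equation the MnCl2:Cl2 mole ratio is 1:1, so n(Cl2) = 2.161 × 1/1 = 2.161 mol.
Mass of Cl2 = 2.161 mol × 70.90 g/mol = 153.2 g.

153 g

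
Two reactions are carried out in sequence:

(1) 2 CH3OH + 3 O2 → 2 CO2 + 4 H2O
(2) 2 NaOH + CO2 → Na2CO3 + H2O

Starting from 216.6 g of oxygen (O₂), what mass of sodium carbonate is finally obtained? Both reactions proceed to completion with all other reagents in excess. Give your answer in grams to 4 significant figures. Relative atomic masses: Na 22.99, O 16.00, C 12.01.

M(O2) = 2(16.00) = 32.00 g/mol.
M(Na2CO3) = 2(22.99) + 12.01 + 3(16.00) = 105.99 g/mol.
n(O2) = 216.60 / 32.00 = 6.7687 mol.
Step 1 gives a 3:2 ratio of O2 to CO2, so n(CO2) = 4.5125 mol.
In step 2 the CO2:Na2CO3 ratio is 1:1, so n(Na2CO3) = 4.5125 mol.
Mass of Na2CO3 = 4.5125 × 105.99 = 478.28 g.

478.3 g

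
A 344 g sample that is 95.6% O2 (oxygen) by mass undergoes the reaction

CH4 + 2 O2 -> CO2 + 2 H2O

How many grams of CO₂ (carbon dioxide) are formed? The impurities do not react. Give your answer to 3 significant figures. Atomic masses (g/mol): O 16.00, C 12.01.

226 g

Mass of pure O2 = 344 g × 0.956 = 328.9 g.
M(O2) = 2(16.00) = 32.00 g/mol.
M(CO2) = 12.01 + 2(16.00) = 44.01 g/mol.
n(O2) = 328.9 g / 32.00 g/mol = 10.28 mol.
From the equation the O2:CO2 mole ratio is 2:1, so n(CO2) = 10.28 × 1/2 = 5.139 mol.
Mass of CO2 = 5.139 mol × 44.01 g/mol = 226.1 g.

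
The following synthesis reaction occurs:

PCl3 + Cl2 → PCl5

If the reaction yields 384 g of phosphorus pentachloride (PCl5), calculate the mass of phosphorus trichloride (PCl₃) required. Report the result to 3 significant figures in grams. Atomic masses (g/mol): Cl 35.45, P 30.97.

253 g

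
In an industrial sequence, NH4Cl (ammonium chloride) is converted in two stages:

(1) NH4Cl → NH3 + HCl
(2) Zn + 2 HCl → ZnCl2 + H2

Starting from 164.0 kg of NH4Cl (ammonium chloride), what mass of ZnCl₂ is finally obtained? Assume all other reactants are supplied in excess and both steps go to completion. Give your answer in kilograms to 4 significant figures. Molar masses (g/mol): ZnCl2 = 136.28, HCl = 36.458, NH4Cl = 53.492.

164.0 kg = 164000 g.
n(NH4Cl) = 164000 / 53.492 = 3065.9 mol.
Step 1 gives a 1:1 ratio of NH4Cl to HCl, so n(HCl) = 3065.9 mol.
In step 2 the HCl:ZnCl2 ratio is 2:1, so n(ZnCl2) = 1532.9 mol.
Mass of ZnCl2 = 1532.9 × 136.28 = 208910 g = 208.9 kg.

208.9 kg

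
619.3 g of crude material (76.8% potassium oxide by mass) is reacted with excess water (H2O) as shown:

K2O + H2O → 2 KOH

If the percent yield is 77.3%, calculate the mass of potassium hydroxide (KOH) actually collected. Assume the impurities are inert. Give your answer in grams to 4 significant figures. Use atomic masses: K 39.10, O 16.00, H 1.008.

438.0 g

Pure K2O available = 619.3 g × 0.768 = 475.62 g.
M(K2O) = 2(39.10) + 16.00 = 94.20 g/mol.
M(KOH) = 39.10 + 16.00 + 1.008 = 56.108 g/mol.
n(K2O) = 475.62 g / 94.20 g/mol = 5.0491 mol.
From the equation the K2O:KOH mole ratio is 1:2, so n(KOH) = 5.0491 × 2/1 = 10.098 mol.
Mass of KOH = 10.098 mol × 56.108 g/mol = 566.59 g.
Actual mass collected = 566.59 g × 0.773 = 437.97 g.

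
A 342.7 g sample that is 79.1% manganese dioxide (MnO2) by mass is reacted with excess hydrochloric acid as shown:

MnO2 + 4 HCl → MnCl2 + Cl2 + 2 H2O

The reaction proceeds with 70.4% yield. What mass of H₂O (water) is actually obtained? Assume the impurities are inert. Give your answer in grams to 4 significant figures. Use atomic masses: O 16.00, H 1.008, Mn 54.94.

Pure MnO2 available = 342.7 g × 0.791 = 271.08 g.
M(MnO2) = 54.94 + 2(16.00) = 86.94 g/mol.
M(H2O) = 2(1.008) + 16.00 = 18.016 g/mol.
n(MnO2) = 271.08 g / 86.94 g/mol = 3.1180 mol.
From the equation the MnO2:H2O mole ratio is 1:2, so n(H2O) = 3.1180 × 2/1 = 6.2359 mol.
Mass of H2O = 6.2359 mol × 18.016 g/mol = 112.35 g.
Actual mass collected = 112.35 g × 0.704 = 79.092 g.

79.09 g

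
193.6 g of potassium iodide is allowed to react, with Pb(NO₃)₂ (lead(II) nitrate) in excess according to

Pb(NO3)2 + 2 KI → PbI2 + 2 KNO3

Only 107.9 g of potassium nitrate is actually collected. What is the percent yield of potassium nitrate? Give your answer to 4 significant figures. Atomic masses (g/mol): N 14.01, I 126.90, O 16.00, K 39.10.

91.50 %

M(KI) = 39.10 + 126.90 = 166.00 g/mol.
M(KNO3) = 39.10 + 14.01 + 3(16.00) = 101.11 g/mol.
n(KI) = 193.60 g / 166.00 g/mol = 1.1663 mol.
From the equation the KI:KNO3 mole ratio is 2:2, so n(KNO3) = 1.1663 × 2/2 = 1.1663 mol.
Mass of KNO3 = 1.1663 mol × 101.11 g/mol = 117.92 g.
This is the theoretical yield. Percent yield = 107.9 g / 117.92 g × 100% = 91.502%.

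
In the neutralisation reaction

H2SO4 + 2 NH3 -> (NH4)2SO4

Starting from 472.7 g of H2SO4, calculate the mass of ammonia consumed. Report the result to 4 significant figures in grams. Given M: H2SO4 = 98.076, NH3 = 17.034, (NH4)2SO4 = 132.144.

164.2 g

n(H2SO4) = 472.70 g / 98.076 g/mol = 4.8197 mol.
From the equation the H2SO4:NH3 mole ratio is 1:2, so n(NH3) = 4.8197 × 2/1 = 9.6395 mol.
Mass of NH3 = 9.6395 mol × 17.034 g/mol = 164.20 g.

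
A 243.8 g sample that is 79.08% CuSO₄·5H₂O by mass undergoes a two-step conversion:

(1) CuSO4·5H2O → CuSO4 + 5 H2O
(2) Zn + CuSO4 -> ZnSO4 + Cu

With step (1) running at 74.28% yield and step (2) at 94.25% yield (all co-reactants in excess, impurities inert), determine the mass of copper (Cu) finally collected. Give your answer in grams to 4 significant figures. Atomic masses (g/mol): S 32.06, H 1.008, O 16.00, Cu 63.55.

Pure CuSO4·5H2O = 243.8 × 0.7908 = 192.80 g.
M(CuSO4·5H2O) = 63.55 + 32.06 + 9(16.00) + 10(1.008) = 249.69 g/mol.
M(Cu) = 63.55 g/mol.
n(CuSO4·5H2O) = 192.80 / 249.69 = 0.77215 mol.
Step 1 (CuSO4·5H2O:CuSO4 = 1:1): theoretical n(CuSO4) = 0.77215 mol; at 74.28% yield, n(CuSO4) = 0.57355 mol.
Step 2 (CuSO4:Cu = 1:1): theoretical n(Cu) = 0.57355 mol, so theoretical mass = 0.57355 × 63.55 = 36.449 g.
At 94.25% yield, actual mass of Cu = 36.449 × 0.9425 = 34.353 g.

34.35 g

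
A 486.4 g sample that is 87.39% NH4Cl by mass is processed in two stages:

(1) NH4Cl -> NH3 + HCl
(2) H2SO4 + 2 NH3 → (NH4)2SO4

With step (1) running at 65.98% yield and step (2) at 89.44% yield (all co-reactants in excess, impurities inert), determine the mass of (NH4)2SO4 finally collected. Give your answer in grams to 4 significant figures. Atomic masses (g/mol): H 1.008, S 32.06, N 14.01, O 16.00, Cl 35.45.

Pure NH4Cl = 486.4 × 0.8739 = 425.06 g.
M(NH4Cl) = 14.01 + 4(1.008) + 35.45 = 53.492 g/mol.
M((NH4)2SO4) = 2(14.01) + 8(1.008) + 32.06 + 4(16.00) = 132.144 g/mol.
n(NH4Cl) = 425.06 / 53.492 = 7.9463 mol.
Step 1 (NH4Cl:NH3 = 1:1): theoretical n(NH3) = 7.9463 mol; at 65.98% yield, n(NH3) = 5.2430 mol.
Step 2 (NH3:(NH4)2SO4 = 2:1): theoretical n((NH4)2SO4) = 2.6215 mol, so theoretical mass = 2.6215 × 132.144 = 346.41 g.
At 89.44% yield, actual mass of (NH4)2SO4 = 346.41 × 0.8944 = 309.83 g.

309.8 g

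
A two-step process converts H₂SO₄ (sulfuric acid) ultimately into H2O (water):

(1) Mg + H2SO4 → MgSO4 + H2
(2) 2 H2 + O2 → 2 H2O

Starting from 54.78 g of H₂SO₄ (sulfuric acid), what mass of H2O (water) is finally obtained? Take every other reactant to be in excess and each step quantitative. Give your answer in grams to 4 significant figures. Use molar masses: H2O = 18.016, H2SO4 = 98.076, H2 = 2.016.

10.06 g

n(H2SO4) = 54.780 / 98.076 = 0.55855 mol.
Step 1 gives a 1:1 ratio of H2SO4 to H2, so n(H2) = 0.55855 mol.
In step 2 the H2:H2O ratio is 2:2, so n(H2O) = 0.55855 mol.
Mass of H2O = 0.55855 × 18.016 = 10.063 g.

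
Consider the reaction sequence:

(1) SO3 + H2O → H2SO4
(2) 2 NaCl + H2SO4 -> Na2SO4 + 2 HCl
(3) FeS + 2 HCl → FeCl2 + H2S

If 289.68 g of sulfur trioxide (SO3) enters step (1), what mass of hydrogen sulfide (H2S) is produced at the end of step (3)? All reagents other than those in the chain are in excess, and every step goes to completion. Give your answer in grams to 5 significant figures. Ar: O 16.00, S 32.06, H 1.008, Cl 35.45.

123.30 g

M(SO3) = 32.06 + 3(16.00) = 80.06 g/mol.
M(H2S) = 2(1.008) + 32.06 = 34.076 g/mol.
n(SO3) = 289.68 / 80.06 = 3.61829 mol.
Reaction (1): SO3→H2SO4 ratio 1:1 ⇒ n(H2SO4) = 3.61829 mol.
Reaction (2): H2SO4→HCl ratio 1:2 ⇒ n(HCl) = 7.23657 mol.
Reaction (3): HCl→H2S ratio 2:1 ⇒ n(H2S) = 3.61829 mol.
Mass of H2S = 3.61829 × 34.076 = 123.297 g.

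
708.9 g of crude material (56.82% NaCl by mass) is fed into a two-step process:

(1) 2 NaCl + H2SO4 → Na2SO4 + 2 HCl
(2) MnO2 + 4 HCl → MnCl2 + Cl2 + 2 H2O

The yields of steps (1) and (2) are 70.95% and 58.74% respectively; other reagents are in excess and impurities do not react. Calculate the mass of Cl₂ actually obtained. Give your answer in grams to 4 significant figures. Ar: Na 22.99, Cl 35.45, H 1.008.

50.92 g

Pure NaCl = 708.9 × 0.5682 = 402.80 g.
M(NaCl) = 22.99 + 35.45 = 58.44 g/mol.
M(Cl2) = 2(35.45) = 70.90 g/mol.
n(NaCl) = 402.80 / 58.44 = 6.8925 mol.
Step 1 (NaCl:HCl = 2:2): theoretical n(HCl) = 6.8925 mol; at 70.95% yield, n(HCl) = 4.8902 mol.
Step 2 (HCl:Cl2 = 4:1): theoretical n(Cl2) = 1.2226 mol, so theoretical mass = 1.2226 × 70.90 = 86.679 g.
At 58.74% yield, actual mass of Cl2 = 86.679 × 0.5874 = 50.915 g.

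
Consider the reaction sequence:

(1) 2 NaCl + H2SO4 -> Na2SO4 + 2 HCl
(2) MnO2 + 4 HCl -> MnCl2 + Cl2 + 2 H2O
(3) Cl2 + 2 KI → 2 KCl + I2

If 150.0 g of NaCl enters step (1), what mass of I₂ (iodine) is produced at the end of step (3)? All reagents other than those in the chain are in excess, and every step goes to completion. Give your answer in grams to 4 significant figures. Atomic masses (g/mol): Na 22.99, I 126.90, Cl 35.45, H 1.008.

M(NaCl) = 22.99 + 35.45 = 58.44 g/mol.
M(I2) = 2(126.90) = 253.80 g/mol.
n(NaCl) = 150.0 / 58.44 = 2.5667 mol.
Reaction (1): NaCl→HCl ratio 2:2 ⇒ n(HCl) = 2.5667 mol.
Reaction (2): HCl→Cl2 ratio 4:1 ⇒ n(Cl2) = 0.64168 mol.
Reaction (3): Cl2→I2 ratio 1:1 ⇒ n(I2) = 0.64168 mol.
Mass of I2 = 0.64168 × 253.80 = 162.86 g.

162.9 g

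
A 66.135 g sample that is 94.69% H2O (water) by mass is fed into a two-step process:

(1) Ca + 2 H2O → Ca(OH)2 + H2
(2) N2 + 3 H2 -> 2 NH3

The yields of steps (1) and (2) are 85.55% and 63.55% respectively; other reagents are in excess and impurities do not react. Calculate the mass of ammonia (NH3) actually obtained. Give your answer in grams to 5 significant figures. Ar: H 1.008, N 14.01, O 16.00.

10.730 g

Pure H2O = 66.135 × 0.9469 = 62.6232 g.
M(H2O) = 2(1.008) + 16.00 = 18.016 g/mol.
M(NH3) = 14.01 + 3(1.008) = 17.034 g/mol.
n(H2O) = 62.6232 / 18.016 = 3.47598 mol.
Step 1 (H2O:H2 = 2:1): theoretical n(H2) = 1.73799 mol; at 85.55% yield, n(H2) = 1.48685 mol.
Step 2 (H2:NH3 = 3:2): theoretical n(NH3) = 0.991233 mol, so theoretical mass = 0.991233 × 17.034 = 16.8847 g.
At 63.55% yield, actual mass of NH3 = 16.8847 × 0.6355 = 10.7302 g.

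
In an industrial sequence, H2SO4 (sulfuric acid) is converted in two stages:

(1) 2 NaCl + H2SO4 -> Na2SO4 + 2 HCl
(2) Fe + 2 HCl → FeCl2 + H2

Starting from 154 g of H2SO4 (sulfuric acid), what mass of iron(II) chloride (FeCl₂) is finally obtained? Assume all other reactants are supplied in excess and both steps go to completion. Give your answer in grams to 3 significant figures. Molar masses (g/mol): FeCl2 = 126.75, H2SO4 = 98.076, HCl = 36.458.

199 g

n(H2SO4) = 154.0 / 98.076 = 1.570 mol.
Step 1 gives a 1:2 ratio of H2SO4 to HCl, so n(HCl) = 3.140 mol.
In step 2 the HCl:FeCl2 ratio is 2:1, so n(FeCl2) = 1.570 mol.
Mass of FeCl2 = 1.570 × 126.75 = 199.0 g.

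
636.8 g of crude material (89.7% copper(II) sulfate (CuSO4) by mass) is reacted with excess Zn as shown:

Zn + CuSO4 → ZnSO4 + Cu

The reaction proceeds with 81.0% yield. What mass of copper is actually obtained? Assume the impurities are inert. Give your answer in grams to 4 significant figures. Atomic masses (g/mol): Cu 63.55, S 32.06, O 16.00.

184.2 g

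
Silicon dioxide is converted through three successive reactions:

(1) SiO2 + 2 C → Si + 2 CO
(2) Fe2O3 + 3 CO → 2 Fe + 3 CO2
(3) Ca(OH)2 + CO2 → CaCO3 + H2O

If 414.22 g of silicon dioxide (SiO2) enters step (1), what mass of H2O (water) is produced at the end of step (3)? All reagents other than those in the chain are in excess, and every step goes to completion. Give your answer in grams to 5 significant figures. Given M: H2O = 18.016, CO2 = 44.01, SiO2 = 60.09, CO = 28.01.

n(SiO2) = 414.22 / 60.09 = 6.89333 mol.
Reaction (1): SiO2→CO ratio 1:2 ⇒ n(CO) = 13.7867 mol.
Reaction (2): CO→CO2 ratio 3:3 ⇒ n(CO2) = 13.7867 mol.
Reaction (3): CO2→H2O ratio 1:1 ⇒ n(H2O) = 13.7867 mol.
Mass of H2O = 13.7867 × 18.016 = 248.380 g.

248.38 g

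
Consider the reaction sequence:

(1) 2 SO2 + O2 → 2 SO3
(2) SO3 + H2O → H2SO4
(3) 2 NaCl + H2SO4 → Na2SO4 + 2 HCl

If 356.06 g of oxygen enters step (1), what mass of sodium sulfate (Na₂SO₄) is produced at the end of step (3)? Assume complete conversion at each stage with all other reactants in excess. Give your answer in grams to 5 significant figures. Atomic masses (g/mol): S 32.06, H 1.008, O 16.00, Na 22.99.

M(O2) = 2(16.00) = 32.00 g/mol.
M(Na2SO4) = 2(22.99) + 32.06 + 4(16.00) = 142.04 g/mol.
n(O2) = 356.06 / 32.00 = 11.1269 mol.
Reaction (1): O2→SO3 ratio 1:2 ⇒ n(SO3) = 22.2538 mol.
Reaction (2): SO3→H2SO4 ratio 1:1 ⇒ n(H2SO4) = 22.2538 mol.
Reaction (3): H2SO4→Na2SO4 ratio 1:1 ⇒ n(Na2SO4) = 22.2538 mol.
Mass of Na2SO4 = 22.2538 × 142.04 = 3160.92 g.

3160.9 g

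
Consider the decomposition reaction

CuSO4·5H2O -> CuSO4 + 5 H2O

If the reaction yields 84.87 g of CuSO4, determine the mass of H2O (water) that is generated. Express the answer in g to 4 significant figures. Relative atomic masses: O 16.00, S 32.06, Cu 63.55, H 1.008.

47.90 g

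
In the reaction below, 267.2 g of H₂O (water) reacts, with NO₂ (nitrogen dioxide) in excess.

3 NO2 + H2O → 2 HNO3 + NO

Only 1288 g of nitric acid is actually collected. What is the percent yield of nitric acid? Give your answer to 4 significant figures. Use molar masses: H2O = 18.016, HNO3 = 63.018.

n(H2O) = 267.20 g / 18.016 g/mol = 14.831 mol.
From the equation the H2O:HNO3 mole ratio is 1:2, so n(HNO3) = 14.831 × 2/1 = 29.663 mol.
Mass of HNO3 = 29.663 mol × 63.018 g/mol = 1869.3 g.
This is the theoretical yield. Percent yield = 1288 g / 1869.3 g × 100% = 68.904%.

68.90 %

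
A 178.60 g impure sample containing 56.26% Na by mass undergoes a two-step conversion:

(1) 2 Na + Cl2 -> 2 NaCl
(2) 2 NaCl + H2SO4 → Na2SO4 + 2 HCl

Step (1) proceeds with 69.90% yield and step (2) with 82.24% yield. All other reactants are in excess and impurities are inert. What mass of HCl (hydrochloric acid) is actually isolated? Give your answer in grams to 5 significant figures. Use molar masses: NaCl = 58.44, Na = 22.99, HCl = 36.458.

Pure Na = 178.60 × 0.5626 = 100.480 g.
n(Na) = 100.480 / 22.99 = 4.37061 mol.
Step 1 (Na:NaCl = 2:2): theoretical n(NaCl) = 4.37061 mol; at 69.90% yield, n(NaCl) = 3.05506 mol.
Step 2 (NaCl:HCl = 2:2): theoretical n(HCl) = 3.05506 mol, so theoretical mass = 3.05506 × 36.458 = 111.381 g.
At 82.24% yield, actual mass of HCl = 111.381 × 0.8224 = 91.6000 g.

91.600 g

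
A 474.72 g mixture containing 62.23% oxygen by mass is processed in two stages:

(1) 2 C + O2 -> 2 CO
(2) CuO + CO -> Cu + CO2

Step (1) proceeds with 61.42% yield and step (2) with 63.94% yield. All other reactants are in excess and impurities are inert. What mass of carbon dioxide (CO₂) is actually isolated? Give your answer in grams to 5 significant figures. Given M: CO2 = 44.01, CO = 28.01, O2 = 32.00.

319.12 g

Pure O2 = 474.72 × 0.6223 = 295.418 g.
n(O2) = 295.418 / 32.00 = 9.23182 mol.
Step 1 (O2:CO = 1:2): theoretical n(CO) = 18.4636 mol; at 61.42% yield, n(CO) = 11.3404 mol.
Step 2 (CO:CO2 = 1:1): theoretical n(CO2) = 11.3404 mol, so theoretical mass = 11.3404 × 44.01 = 499.090 g.
At 63.94% yield, actual mass of CO2 = 499.090 × 0.6394 = 319.118 g.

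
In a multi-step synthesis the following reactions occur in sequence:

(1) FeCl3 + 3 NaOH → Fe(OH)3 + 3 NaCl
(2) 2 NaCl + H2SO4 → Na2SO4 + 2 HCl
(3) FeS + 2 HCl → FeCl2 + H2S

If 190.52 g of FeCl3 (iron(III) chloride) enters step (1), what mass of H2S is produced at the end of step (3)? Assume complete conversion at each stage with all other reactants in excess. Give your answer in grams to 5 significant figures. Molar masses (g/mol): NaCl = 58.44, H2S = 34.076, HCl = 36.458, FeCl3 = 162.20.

n(FeCl3) = 190.52 / 162.20 = 1.17460 mol.
Reaction (1): FeCl3→NaCl ratio 1:3 ⇒ n(NaCl) = 3.52380 mol.
Reaction (2): NaCl→HCl ratio 2:2 ⇒ n(HCl) = 3.52380 mol.
Reaction (3): HCl→H2S ratio 2:1 ⇒ n(H2S) = 1.76190 mol.
Mass of H2S = 1.76190 × 34.076 = 60.0385 g.

60.038 g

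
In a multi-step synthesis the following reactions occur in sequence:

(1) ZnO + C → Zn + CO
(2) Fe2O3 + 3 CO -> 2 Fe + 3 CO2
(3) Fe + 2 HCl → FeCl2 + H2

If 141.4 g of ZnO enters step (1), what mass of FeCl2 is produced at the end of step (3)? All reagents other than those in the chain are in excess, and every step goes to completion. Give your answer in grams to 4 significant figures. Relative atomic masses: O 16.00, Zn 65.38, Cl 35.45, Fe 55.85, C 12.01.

146.8 g

M(ZnO) = 65.38 + 16.00 = 81.38 g/mol.
M(FeCl2) = 55.85 + 2(35.45) = 126.75 g/mol.
n(ZnO) = 141.4 / 81.38 = 1.7375 mol.
Reaction (1): ZnO→CO ratio 1:1 ⇒ n(CO) = 1.7375 mol.
Reaction (2): CO→Fe ratio 3:2 ⇒ n(Fe) = 1.1584 mol.
Reaction (3): Fe→FeCl2 ratio 1:1 ⇒ n(FeCl2) = 1.1584 mol.
Mass of FeCl2 = 1.1584 × 126.75 = 146.82 g.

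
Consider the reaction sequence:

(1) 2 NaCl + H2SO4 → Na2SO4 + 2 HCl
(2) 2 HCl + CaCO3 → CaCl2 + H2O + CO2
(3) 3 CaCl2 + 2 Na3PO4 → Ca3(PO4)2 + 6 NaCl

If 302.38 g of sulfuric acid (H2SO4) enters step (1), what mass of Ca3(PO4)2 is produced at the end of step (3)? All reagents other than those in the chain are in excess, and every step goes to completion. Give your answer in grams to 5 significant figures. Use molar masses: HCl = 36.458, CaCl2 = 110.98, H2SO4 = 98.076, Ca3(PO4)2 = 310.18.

n(H2SO4) = 302.38 / 98.076 = 3.08312 mol.
Reaction (1): H2SO4→HCl ratio 1:2 ⇒ n(HCl) = 6.16624 mol.
Reaction (2): HCl→CaCl2 ratio 2:1 ⇒ n(CaCl2) = 3.08312 mol.
Reaction (3): CaCl2→Ca3(PO4)2 ratio 3:1 ⇒ n(Ca3(PO4)2) = 1.02771 mol.
Mass of Ca3(PO4)2 = 1.02771 × 310.18 = 318.774 g.

318.77 g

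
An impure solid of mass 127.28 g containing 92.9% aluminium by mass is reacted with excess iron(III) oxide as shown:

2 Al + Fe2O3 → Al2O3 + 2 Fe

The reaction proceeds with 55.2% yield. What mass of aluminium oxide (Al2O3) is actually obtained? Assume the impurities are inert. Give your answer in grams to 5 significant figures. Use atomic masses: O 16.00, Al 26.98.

123.33 g

Pure Al available = 127.28 g × 0.929 = 118.243 g.
M(Al) = 26.98 g/mol.
M(Al2O3) = 2(26.98) + 3(16.00) = 101.96 g/mol.
n(Al) = 118.243 g / 26.98 g/mol = 4.38262 mol.
From the equation the Al:Al2O3 mole ratio is 2:1, so n(Al2O3) = 4.38262 × 1/2 = 2.19131 mol.
Mass of Al2O3 = 2.19131 mol × 101.96 g/mol = 223.426 g.
Actual mass collected = 223.426 g × 0.552 = 123.331 g.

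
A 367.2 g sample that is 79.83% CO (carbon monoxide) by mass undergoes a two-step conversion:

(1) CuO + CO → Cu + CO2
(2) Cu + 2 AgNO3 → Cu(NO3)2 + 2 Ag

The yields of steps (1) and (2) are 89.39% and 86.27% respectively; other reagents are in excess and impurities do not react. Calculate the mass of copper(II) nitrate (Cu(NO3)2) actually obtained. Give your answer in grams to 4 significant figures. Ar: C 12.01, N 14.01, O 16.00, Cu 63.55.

1514 g

Pure CO = 367.2 × 0.7983 = 293.14 g.
M(CO) = 12.01 + 16.00 = 28.01 g/mol.
M(Cu(NO3)2) = 63.55 + 2(14.01) + 6(16.00) = 187.57 g/mol.
n(CO) = 293.14 / 28.01 = 10.465 mol.
Step 1 (CO:Cu = 1:1): theoretical n(Cu) = 10.465 mol; at 89.39% yield, n(Cu) = 9.3550 mol.
Step 2 (Cu:Cu(NO3)2 = 1:1): theoretical n(Cu(NO3)2) = 9.3550 mol, so theoretical mass = 9.3550 × 187.57 = 1754.7 g.
At 86.27% yield, actual mass of Cu(NO3)2 = 1754.7 × 0.8627 = 1513.8 g.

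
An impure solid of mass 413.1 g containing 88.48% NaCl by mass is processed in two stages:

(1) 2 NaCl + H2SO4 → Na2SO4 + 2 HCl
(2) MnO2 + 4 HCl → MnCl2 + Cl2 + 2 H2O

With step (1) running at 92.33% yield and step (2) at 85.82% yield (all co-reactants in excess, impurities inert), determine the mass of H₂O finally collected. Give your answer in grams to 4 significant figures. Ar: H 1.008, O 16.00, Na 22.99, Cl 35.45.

Pure NaCl = 413.1 × 0.8848 = 365.51 g.
M(NaCl) = 22.99 + 35.45 = 58.44 g/mol.
M(H2O) = 2(1.008) + 16.00 = 18.016 g/mol.
n(NaCl) = 365.51 / 58.44 = 6.2545 mol.
Step 1 (NaCl:HCl = 2:2): theoretical n(HCl) = 6.2545 mol; at 92.33% yield, n(HCl) = 5.7747 mol.
Step 2 (HCl:H2O = 4:2): theoretical n(H2O) = 2.8874 mol, so theoretical mass = 2.8874 × 18.016 = 52.019 g.
At 85.82% yield, actual mass of H2O = 52.019 × 0.8582 = 44.643 g.

44.64 g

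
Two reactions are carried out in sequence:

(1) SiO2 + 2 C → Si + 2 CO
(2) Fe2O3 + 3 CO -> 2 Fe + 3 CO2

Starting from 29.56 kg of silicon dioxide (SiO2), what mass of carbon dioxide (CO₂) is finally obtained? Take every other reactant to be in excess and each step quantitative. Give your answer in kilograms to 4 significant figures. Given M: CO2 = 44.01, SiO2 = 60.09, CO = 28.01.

43.30 kg

29.56 kg = 29560 g.
n(SiO2) = 29560 / 60.09 = 491.93 mol.
Step 1 gives a 1:2 ratio of SiO2 to CO, so n(CO) = 983.86 mol.
In step 2 the CO:CO2 ratio is 3:3, so n(CO2) = 983.86 mol.
Mass of CO2 = 983.86 × 44.01 = 43300 g = 43.30 kg.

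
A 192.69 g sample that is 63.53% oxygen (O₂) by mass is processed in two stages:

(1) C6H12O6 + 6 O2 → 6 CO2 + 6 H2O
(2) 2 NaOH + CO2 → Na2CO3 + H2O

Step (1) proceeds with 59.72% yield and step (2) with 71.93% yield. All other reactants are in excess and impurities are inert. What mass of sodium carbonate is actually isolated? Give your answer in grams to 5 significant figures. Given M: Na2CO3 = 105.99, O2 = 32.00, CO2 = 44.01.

174.17 g

Pure O2 = 192.69 × 0.6353 = 122.416 g.
n(O2) = 122.416 / 32.00 = 3.82550 mol.
Step 1 (O2:CO2 = 6:6): theoretical n(CO2) = 3.82550 mol; at 59.72% yield, n(CO2) = 2.28459 mol.
Step 2 (CO2:Na2CO3 = 1:1): theoretical n(Na2CO3) = 2.28459 mol, so theoretical mass = 2.28459 × 105.99 = 242.143 g.
At 71.93% yield, actual mass of Na2CO3 = 242.143 × 0.7193 = 174.174 g.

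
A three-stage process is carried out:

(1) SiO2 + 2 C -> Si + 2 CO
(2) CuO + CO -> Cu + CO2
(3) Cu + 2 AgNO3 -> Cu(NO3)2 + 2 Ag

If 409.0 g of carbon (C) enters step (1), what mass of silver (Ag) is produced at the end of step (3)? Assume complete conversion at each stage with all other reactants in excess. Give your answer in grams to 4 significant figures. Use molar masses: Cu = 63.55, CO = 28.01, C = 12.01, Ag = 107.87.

7347 g

n(C) = 409.0 / 12.01 = 34.055 mol.
Reaction (1): C→CO ratio 2:2 ⇒ n(CO) = 34.055 mol.
Reaction (2): CO→Cu ratio 1:1 ⇒ n(Cu) = 34.055 mol.
Reaction (3): Cu→Ag ratio 1:2 ⇒ n(Ag) = 68.110 mol.
Mass of Ag = 68.110 × 107.87 = 7347.0 g.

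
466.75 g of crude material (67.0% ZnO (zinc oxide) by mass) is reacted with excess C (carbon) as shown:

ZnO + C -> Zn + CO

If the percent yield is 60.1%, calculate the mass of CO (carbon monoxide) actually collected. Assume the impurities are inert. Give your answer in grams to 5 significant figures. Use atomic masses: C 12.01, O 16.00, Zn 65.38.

64.689 g

Pure ZnO available = 466.75 g × 0.670 = 312.723 g.
M(ZnO) = 65.38 + 16.00 = 81.38 g/mol.
M(CO) = 12.01 + 16.00 = 28.01 g/mol.
n(ZnO) = 312.723 g / 81.38 g/mol = 3.84274 mol.
From the equation the ZnO:CO mole ratio is 1:1, so n(CO) = 3.84274 × 1/1 = 3.84274 mol.
Mass of CO = 3.84274 mol × 28.01 g/mol = 107.635 g.
Actual mass collected = 107.635 g × 0.601 = 64.6888 g.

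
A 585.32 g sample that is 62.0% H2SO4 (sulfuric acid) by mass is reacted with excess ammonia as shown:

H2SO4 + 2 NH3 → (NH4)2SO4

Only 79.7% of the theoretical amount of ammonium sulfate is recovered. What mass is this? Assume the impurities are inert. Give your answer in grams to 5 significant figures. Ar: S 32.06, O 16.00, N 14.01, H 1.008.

Pure H2SO4 available = 585.32 g × 0.620 = 362.898 g.
M(H2SO4) = 2(1.008) + 32.06 + 4(16.00) = 98.076 g/mol.
M((NH4)2SO4) = 2(14.01) + 8(1.008) + 32.06 + 4(16.00) = 132.144 g/mol.
n(H2SO4) = 362.898 g / 98.076 g/mol = 3.70018 mol.
From the equation the H2SO4:(NH4)2SO4 mole ratio is 1:1, so n((NH4)2SO4) = 3.70018 × 1/1 = 3.70018 mol.
Mass of (NH4)2SO4 = 3.70018 mol × 132.144 g/mol = 488.956 g.
Actual mass collected = 488.956 g × 0.797 = 389.698 g.

389.70 g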